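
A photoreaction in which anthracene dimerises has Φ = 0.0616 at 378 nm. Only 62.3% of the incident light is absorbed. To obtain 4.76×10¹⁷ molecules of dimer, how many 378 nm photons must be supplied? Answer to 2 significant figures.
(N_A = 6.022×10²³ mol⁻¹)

1.2×10¹⁹ photons

Product: 4.76×10¹⁷ / 6.022×10²³ = 7.904×10⁻⁷ mol.
Photons that must be absorbed: 7.904×10⁻⁷ / 0.0616 = 1.283×10⁻⁵ mol.
Incident photons needed: 1.283×10⁻⁵ / 0.623 = 2.059×10⁻⁵ mol.
Photon count: 2.059×10⁻⁵ × 6.022×10²³ = 1.2×10¹⁹.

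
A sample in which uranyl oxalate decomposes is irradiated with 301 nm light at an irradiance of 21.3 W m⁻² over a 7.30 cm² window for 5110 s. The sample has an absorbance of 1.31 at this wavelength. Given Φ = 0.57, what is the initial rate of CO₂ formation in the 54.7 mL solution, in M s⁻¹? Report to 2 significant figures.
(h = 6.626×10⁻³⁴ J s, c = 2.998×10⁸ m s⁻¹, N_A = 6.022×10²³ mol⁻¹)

3.9×10⁻⁷ M s⁻¹

Photon energy at 301 nm: hc/λ = (6.626×10⁻³⁴)(2.998×10⁸)/(301×10⁻⁹) = 6.600×10⁻¹⁹ J.
Energy delivered: (21.3 W m⁻²)(7.30×10⁻⁴ m²)(5110 s) = 79.46 J.
Photons incident: 79.46 / 6.600×10⁻¹⁹ = 1.204×10²⁰, i.e. 1.204×10²⁰/6.022×10²³ = 1.999×10⁻⁴ mol.
Fraction absorbed: 1 − 10^(−1.31) = 0.9510.
Photons absorbed: 0.9510 × 1.999×10⁻⁴ = 1.901×10⁻⁴ mol.
Product formed: 0.57 × 1.901×10⁻⁴ = 1.084×10⁻⁴ mol.
Rate: 1.084×10⁻⁴ mol / (5110 s × 0.0547 L) = 3.9×10⁻⁷ M s⁻¹.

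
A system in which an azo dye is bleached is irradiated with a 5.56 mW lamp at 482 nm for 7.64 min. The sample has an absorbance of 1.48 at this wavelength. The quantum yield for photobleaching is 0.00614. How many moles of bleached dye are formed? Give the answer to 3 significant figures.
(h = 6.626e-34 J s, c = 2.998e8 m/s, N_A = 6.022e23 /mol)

Photon energy at 482 nm: hc/λ = (6.626e-34)(2.998e8)/(482e-9) = 4.121e-19 J.
Energy delivered: (5.56 mW)(458.4 s) = 2.549 J.
Photons incident: 2.549 / 4.121e-19 = 6.185e18, i.e. 6.185e18/6.022e23 = 1.027e-5 mol.
Fraction absorbed: 1 − 10^(−1.48) = 0.9669.
Photons absorbed: 0.9669 × 1.027e-5 = 9.930e-6 mol.
Product: Φ × n_abs = 0.00614 × 9.930e-6 = 6.097e-8 mol.

6.10e-8 mol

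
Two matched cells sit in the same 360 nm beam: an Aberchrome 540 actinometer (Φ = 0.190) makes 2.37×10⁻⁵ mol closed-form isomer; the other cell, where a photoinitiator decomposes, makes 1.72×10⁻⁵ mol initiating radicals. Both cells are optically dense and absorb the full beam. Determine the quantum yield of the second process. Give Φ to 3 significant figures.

Photons absorbed by the actinometer: 2.37×10⁻⁵ / 0.190 = 1.247×10⁻⁴ mol.
Φ(unknown) = 1.72×10⁻⁵ / 1.247×10⁻⁴ = 0.138.

Φ = 0.138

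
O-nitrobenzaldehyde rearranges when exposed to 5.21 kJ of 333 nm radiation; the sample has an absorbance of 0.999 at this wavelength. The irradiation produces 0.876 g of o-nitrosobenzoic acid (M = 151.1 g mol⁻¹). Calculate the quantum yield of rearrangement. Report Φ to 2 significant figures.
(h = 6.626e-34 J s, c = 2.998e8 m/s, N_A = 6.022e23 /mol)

Φ = 0.44

Product: 0.876 g / 151.1 g mol⁻¹ = 0.005797 mol.
Photon energy at 333 nm: hc/λ = (6.626e-34)(2.998e8)/(333e-9) = 5.965e-19 J.
Incident energy: 5.21 kJ = 5210 J.
Photons incident: 5210 / 5.965e-19 = 8.734e21, i.e. 8.734e21/6.022e23 = 0.01450 mol.
Fraction absorbed: 1 − 10^(−0.999) = 0.8998.
Photons absorbed: 0.8998 × 0.01450 = 0.01305 mol.
Φ = 0.005797 mol / 0.01305 mol photons = 0.44.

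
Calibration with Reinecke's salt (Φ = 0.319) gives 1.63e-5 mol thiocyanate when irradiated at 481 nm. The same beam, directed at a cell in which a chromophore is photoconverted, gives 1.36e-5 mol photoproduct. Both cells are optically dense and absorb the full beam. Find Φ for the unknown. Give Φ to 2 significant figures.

Photons absorbed by the actinometer: 1.63e-5 / 0.319 = 5.110e-5 mol.
Φ(unknown) = 1.36e-5 / 5.110e-5 = 0.27.

Φ = 0.27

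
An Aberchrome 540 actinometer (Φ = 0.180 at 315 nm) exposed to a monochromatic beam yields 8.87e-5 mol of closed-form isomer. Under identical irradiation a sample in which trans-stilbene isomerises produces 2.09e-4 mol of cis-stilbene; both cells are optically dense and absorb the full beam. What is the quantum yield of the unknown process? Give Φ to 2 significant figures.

Photons absorbed by the actinometer: 8.87e-5 / 0.180 = 4.928e-4 mol.
Φ(unknown) = 2.09e-4 / 4.928e-4 = 0.42.

Φ = 0.42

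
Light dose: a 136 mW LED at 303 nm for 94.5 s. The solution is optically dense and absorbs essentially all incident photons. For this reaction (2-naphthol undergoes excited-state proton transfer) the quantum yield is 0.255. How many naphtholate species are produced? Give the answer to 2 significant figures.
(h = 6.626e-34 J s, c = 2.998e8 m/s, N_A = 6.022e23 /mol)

5.0e18 species

Photon energy at 303 nm: hc/λ = (6.626e-34)(2.998e8)/(303e-9) = 6.556e-19 J.
Energy delivered: (136 mW)(94.5 s) = 12.85 J.
Photons incident: 12.85 / 6.556e-19 = 1.960e19, i.e. 1.960e19/6.022e23 = 3.255e-5 mol.
Product: Φ × n_abs = 0.255 × 3.255e-5 = 8.300e-6 mol.
As a count: 8.300e-6 × 6.022e23 = 5.0e18.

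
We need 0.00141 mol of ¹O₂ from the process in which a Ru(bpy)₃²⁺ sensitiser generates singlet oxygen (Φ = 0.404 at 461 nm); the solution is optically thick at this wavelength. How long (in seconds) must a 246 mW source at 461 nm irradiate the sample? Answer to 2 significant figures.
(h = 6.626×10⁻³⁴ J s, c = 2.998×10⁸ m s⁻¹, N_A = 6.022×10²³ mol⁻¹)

Photons that must be absorbed: 0.00141 / 0.404 = 0.003490 mol.
Photon energy: hc/λ = 4.309×10⁻¹⁹ J; per mole, 2.595×10⁵ J mol⁻¹.
Energy required: 0.003490 × 2.595×10⁵ = 905.7 J.
Time: 905.7 J / 0.246 W = 3700 s.

t ≈ 3700 s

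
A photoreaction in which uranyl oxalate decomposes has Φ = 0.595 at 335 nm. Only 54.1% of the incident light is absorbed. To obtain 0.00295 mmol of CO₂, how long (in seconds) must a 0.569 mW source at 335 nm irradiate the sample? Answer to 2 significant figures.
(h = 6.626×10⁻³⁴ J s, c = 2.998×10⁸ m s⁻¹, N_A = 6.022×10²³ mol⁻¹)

Product: 0.00295 mmol = 2.95×10⁻⁶ mol.
Photons that must be absorbed: 2.95×10⁻⁶ / 0.595 = 4.958×10⁻⁶ mol.
Incident photons needed: 4.958×10⁻⁶ / 0.541 = 9.165×10⁻⁶ mol.
Photon energy: hc/λ = 5.930×10⁻¹⁹ J; per mole, 3.571×10⁵ J mol⁻¹.
Energy required: 9.165×10⁻⁶ × 3.571×10⁵ = 3.273 J.
Time: 3.273 J / 0.000569 W = 5800 s.

t ≈ 5800 s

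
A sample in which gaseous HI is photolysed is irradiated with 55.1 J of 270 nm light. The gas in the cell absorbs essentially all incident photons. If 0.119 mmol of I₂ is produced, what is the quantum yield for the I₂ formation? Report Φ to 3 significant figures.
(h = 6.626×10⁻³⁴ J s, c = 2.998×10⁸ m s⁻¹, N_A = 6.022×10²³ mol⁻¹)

Product: 0.119 mmol = 1.19×10⁻⁴ mol.
Photon energy at 270 nm: hc/λ = (6.626×10⁻³⁴)(2.998×10⁸)/(270×10⁻⁹) = 7.357×10⁻¹⁹ J.
Photons incident: 55.1 / 7.357×10⁻¹⁹ = 7.489×10¹⁹, i.e. 7.489×10¹⁹/6.022×10²³ = 1.244×10⁻⁴ mol.
Φ = 1.19×10⁻⁴ mol / 1.244×10⁻⁴ mol photons = 0.957.

Φ = 0.957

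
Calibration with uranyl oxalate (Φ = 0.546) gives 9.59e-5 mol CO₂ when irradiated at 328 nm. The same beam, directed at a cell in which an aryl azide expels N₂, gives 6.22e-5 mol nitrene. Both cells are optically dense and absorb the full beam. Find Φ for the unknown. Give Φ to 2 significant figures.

Φ = 0.35

Photons absorbed by the actinometer: 9.59e-5 / 0.546 = 1.756e-4 mol.
Φ(unknown) = 6.22e-5 / 1.756e-4 = 0.35.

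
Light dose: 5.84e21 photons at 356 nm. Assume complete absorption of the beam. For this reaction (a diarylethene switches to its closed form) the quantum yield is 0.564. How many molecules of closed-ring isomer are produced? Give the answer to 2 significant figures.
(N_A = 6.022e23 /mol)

Moles of photons: 5.84e21 / 6.022e23 = 0.009698 mol.
Product: Φ × n_abs = 0.564 × 0.009698 = 0.005470 mol.
As a count: 0.005470 × 6.022e23 = 3.3e21.

3.3e21 molecules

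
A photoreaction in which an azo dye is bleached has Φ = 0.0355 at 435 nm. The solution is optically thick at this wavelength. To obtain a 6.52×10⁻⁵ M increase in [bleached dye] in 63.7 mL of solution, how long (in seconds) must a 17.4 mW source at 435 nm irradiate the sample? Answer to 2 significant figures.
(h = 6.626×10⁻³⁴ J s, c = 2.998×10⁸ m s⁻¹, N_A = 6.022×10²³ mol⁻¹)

Product: (6.52×10⁻⁵ M)(0.0637 L) = 4.153×10⁻⁶ mol.
Photons that must be absorbed: 4.153×10⁻⁶ / 0.0355 = 1.170×10⁻⁴ mol.
Photon energy: hc/λ = 4.567×10⁻¹⁹ J; per mole, 2.750×10⁵ J mol⁻¹.
Energy required: 1.170×10⁻⁴ × 2.750×10⁵ = 32.18 J.
Time: 32.18 J / 0.0174 W = 1800 s.

t ≈ 1800 s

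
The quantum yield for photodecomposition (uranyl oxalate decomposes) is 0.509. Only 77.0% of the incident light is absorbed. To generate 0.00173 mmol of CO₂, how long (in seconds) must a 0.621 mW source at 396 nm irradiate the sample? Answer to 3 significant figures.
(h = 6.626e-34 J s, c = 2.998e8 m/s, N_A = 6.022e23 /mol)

t ≈ 2150 s

Product: 0.00173 mmol = 1.73e-6 mol.
Photons that must be absorbed: 1.73e-6 / 0.509 = 3.399e-6 mol.
Incident photons needed: 3.399e-6 / 0.770 = 4.414e-6 mol.
Photon energy: hc/λ = 5.016e-19 J; per mole, 3.021e5 J mol⁻¹.
Energy required: 4.414e-6 × 3.021e5 = 1.333 J.
Time: 1.333 J / 0.000621 W = 2150 s.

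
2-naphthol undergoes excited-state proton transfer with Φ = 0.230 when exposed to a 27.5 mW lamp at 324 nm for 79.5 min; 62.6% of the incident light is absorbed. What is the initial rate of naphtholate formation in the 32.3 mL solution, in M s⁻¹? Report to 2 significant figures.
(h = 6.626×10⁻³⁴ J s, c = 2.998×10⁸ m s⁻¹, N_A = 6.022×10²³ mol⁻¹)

Photon energy at 324 nm: hc/λ = (6.626×10⁻³⁴)(2.998×10⁸)/(324×10⁻⁹) = 6.131×10⁻¹⁹ J.
Energy delivered: (27.5 mW)(4770 s) = 131.2 J.
Photons incident: 131.2 / 6.131×10⁻¹⁹ = 2.140×10²⁰, i.e. 2.140×10²⁰/6.022×10²³ = 3.554×10⁻⁴ mol.
Photons absorbed: 0.626 × 3.554×10⁻⁴ = 2.225×10⁻⁴ mol.
Product formed: 0.230 × 2.225×10⁻⁴ = 5.118×10⁻⁵ mol.
Rate: 5.118×10⁻⁵ mol / (4770 s × 0.0323 L) = 3.3×10⁻⁷ M s⁻¹.

3.3×10⁻⁷ M s⁻¹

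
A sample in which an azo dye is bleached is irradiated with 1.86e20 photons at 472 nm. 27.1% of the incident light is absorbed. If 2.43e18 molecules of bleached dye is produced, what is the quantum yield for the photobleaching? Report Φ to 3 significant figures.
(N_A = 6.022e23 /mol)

Product: 2.43e18 / 6.022e23 = 4.035e-6 mol.
Moles of photons: 1.86e20 / 6.022e23 = 3.089e-4 mol.
Photons absorbed: 0.271 × 3.089e-4 = 8.371e-5 mol.
Φ = 4.035e-6 mol / 8.371e-5 mol photons = 0.0482.

Φ = 0.0482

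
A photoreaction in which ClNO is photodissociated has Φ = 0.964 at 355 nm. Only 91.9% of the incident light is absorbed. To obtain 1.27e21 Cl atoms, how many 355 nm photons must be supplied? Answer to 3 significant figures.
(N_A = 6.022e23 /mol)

1.43e21 photons

Product: 1.27e21 / 6.022e23 = 0.002109 mol.
Photons that must be absorbed: 0.002109 / 0.964 = 0.002188 mol.
Incident photons needed: 0.002188 / 0.919 = 0.002381 mol.
Photon count: 0.002381 × 6.022e23 = 1.43e21.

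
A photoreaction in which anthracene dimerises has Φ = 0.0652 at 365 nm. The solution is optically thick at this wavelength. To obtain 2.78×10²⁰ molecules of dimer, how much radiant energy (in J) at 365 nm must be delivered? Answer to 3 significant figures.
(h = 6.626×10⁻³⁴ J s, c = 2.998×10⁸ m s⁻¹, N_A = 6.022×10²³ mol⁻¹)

Product: 2.78×10²⁰ / 6.022×10²³ = 4.616×10⁻⁴ mol.
Photons that must be absorbed: 4.616×10⁻⁴ / 0.0652 = 0.007080 mol.
Photon energy: hc/λ = 5.442×10⁻¹⁹ J; per mole, 3.277×10⁵ J mol⁻¹.
Energy required: 0.007080 × 3.277×10⁵ = 2320 J.

2320 J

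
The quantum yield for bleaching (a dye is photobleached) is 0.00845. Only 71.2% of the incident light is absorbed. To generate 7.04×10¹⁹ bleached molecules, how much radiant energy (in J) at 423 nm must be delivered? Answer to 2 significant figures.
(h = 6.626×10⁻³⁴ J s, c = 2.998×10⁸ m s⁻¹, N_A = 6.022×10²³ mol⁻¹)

Product: 7.04×10¹⁹ / 6.022×10²³ = 1.169×10⁻⁴ mol.
Photons that must be absorbed: 1.169×10⁻⁴ / 0.00845 = 0.01383 mol.
Incident photons needed: 0.01383 / 0.712 = 0.01942 mol.
Photon energy: hc/λ = 4.696×10⁻¹⁹ J; per mole, 2.828×10⁵ J mol⁻¹.
Energy required: 0.01942 × 2.828×10⁵ = 5500 J.

5500 J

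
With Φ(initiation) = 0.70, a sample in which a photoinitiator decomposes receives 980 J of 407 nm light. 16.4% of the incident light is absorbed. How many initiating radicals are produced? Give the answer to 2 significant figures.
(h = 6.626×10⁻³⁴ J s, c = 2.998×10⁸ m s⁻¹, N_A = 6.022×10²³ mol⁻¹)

Photon energy at 407 nm: hc/λ = (6.626×10⁻³⁴)(2.998×10⁸)/(407×10⁻⁹) = 4.881×10⁻¹⁹ J.
Photons incident: 980 / 4.881×10⁻¹⁹ = 2.008×10²¹, i.e. 2.008×10²¹/6.022×10²³ = 0.003334 mol.
Photons absorbed: 0.164 × 0.003334 = 5.468×10⁻⁴ mol.
Product: Φ × n_abs = 0.70 × 5.468×10⁻⁴ = 3.828×10⁻⁴ mol.
As a count: 3.828×10⁻⁴ × 6.022×10²³ = 2.3×10²⁰.

2.3×10²⁰ initiating radicals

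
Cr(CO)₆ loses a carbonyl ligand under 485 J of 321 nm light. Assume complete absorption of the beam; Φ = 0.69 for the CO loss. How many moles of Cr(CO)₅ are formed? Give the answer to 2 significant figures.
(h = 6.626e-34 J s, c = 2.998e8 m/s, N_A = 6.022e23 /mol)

9.0e-4 mol

Photon energy at 321 nm: hc/λ = (6.626e-34)(2.998e8)/(321e-9) = 6.188e-19 J.
Photons incident: 485 / 6.188e-19 = 7.838e20, i.e. 7.838e20/6.022e23 = 0.001302 mol.
Product: Φ × n_abs = 0.69 × 0.001302 = 8.984e-4 mol.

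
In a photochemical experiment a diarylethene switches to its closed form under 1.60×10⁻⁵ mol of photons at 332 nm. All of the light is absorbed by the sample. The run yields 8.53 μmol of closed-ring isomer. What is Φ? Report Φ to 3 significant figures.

Product: 8.53 μmol = 8.53×10⁻⁶ mol.
Φ = 8.53×10⁻⁶ mol / 1.60×10⁻⁵ mol photons = 0.533.

Φ = 0.533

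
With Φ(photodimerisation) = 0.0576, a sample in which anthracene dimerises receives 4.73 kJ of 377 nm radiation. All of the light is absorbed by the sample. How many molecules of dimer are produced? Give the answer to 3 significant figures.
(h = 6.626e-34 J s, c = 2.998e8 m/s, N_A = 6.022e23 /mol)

5.17e20 molecules

Photon energy at 377 nm: hc/λ = (6.626e-34)(2.998e8)/(377e-9) = 5.269e-19 J.
Incident energy: 4.73 kJ = 4730 J.
Photons incident: 4730 / 5.269e-19 = 8.977e21, i.e. 8.977e21/6.022e23 = 0.01491 mol.
Product: Φ × n_abs = 0.0576 × 0.01491 = 8.588e-4 mol.
As a count: 8.588e-4 × 6.022e23 = 5.17e20.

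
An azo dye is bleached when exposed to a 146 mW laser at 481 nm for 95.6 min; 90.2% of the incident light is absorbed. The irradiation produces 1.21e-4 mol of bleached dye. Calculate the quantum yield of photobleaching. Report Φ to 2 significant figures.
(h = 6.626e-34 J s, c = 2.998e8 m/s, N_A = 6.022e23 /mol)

Photon energy at 481 nm: hc/λ = (6.626e-34)(2.998e8)/(481e-9) = 4.130e-19 J.
Energy delivered: (146 mW)(5736 s) = 837.5 J.
Photons incident: 837.5 / 4.130e-19 = 2.028e21, i.e. 2.028e21/6.022e23 = 0.003368 mol.
Photons absorbed: 0.902 × 0.003368 = 0.003038 mol.
Φ = 1.21e-4 mol / 0.003038 mol photons = 0.040.

Φ = 0.040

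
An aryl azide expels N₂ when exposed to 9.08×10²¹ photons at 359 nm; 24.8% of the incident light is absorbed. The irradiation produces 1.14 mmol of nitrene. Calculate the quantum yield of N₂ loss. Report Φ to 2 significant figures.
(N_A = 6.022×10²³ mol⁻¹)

Φ = 0.30

Product: 1.14 mmol = 0.00114 mol.
Moles of photons: 9.08×10²¹ / 6.022×10²³ = 0.01508 mol.
Photons absorbed: 0.248 × 0.01508 = 0.003740 mol.
Φ = 0.00114 mol / 0.003740 mol photons = 0.30.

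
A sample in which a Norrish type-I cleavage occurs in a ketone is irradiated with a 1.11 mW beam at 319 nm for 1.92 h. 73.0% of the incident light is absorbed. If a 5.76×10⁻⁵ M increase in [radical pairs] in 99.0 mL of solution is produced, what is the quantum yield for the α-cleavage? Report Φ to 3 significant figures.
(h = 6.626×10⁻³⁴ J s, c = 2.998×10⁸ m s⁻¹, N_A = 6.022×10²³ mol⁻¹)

Product: (5.76×10⁻⁵ M)(0.099 L) = 5.702×10⁻⁶ mol.
Photon energy at 319 nm: hc/λ = (6.626×10⁻³⁴)(2.998×10⁸)/(319×10⁻⁹) = 6.227×10⁻¹⁹ J.
Energy delivered: (1.11 mW)(6912 s) = 7.672 J.
Photons incident: 7.672 / 6.227×10⁻¹⁹ = 1.232×10¹⁹, i.e. 1.232×10¹⁹/6.022×10²³ = 2.046×10⁻⁵ mol.
Photons absorbed: 0.730 × 2.046×10⁻⁵ = 1.494×10⁻⁵ mol.
Φ = 5.702×10⁻⁶ mol / 1.494×10⁻⁵ mol photons = 0.382.

Φ = 0.382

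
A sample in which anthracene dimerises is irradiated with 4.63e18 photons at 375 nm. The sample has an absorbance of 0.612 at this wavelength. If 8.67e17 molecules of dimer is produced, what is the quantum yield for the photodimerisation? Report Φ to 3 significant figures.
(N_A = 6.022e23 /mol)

Product: 8.67e17 / 6.022e23 = 1.440e-6 mol.
Moles of photons: 4.63e18 / 6.022e23 = 7.688e-6 mol.
Fraction absorbed: 1 − 10^(−0.612) = 0.7557.
Photons absorbed: 0.7557 × 7.688e-6 = 5.810e-6 mol.
Φ = 1.440e-6 mol / 5.810e-6 mol photons = 0.248.

Φ = 0.248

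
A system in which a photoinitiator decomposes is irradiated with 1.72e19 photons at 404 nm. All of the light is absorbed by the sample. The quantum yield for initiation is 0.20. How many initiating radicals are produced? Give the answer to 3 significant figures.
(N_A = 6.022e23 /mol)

3.44e18 initiating radicals

Moles of photons: 1.72e19 / 6.022e23 = 2.856e-5 mol.
Product: Φ × n_abs = 0.20 × 2.856e-5 = 5.712e-6 mol.
As a count: 5.712e-6 × 6.022e23 = 3.44e18.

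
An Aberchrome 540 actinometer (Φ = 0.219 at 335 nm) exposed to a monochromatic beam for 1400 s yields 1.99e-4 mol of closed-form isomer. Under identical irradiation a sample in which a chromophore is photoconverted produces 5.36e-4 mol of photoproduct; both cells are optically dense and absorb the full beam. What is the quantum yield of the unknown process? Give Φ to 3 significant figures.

Photons absorbed by the actinometer: 1.99e-4 / 0.219 = 9.087e-4 mol.
Φ(unknown) = 5.36e-4 / 9.087e-4 = 0.590.

Φ = 0.590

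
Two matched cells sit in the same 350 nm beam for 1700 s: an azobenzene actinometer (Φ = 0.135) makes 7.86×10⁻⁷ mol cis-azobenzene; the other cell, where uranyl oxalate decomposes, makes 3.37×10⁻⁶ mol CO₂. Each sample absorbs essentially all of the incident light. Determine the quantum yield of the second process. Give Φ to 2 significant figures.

Φ = 0.58

Photons absorbed by the actinometer: 7.86×10⁻⁷ / 0.135 = 5.822×10⁻⁶ mol.
Φ(unknown) = 3.37×10⁻⁶ / 5.822×10⁻⁶ = 0.58.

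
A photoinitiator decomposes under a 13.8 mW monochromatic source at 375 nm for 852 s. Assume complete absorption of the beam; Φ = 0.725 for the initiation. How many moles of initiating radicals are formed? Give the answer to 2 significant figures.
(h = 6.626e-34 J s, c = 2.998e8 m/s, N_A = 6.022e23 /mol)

2.7e-5 mol

Photon energy at 375 nm: hc/λ = (6.626e-34)(2.998e8)/(375e-9) = 5.297e-19 J.
Energy delivered: (13.8 mW)(852 s) = 11.76 J.
Photons incident: 11.76 / 5.297e-19 = 2.220e19, i.e. 2.220e19/6.022e23 = 3.686e-5 mol.
Product: Φ × n_abs = 0.725 × 3.686e-5 = 2.672e-5 mol.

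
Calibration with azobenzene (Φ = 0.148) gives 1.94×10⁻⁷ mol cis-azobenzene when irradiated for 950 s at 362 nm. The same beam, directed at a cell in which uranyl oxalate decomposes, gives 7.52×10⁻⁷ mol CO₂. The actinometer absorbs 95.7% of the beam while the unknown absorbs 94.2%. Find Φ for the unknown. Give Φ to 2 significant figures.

Φ = 0.58

Photons absorbed by the actinometer: 1.94×10⁻⁷ / 0.148 = 1.311×10⁻⁶ mol.
Incident flux: 1.311×10⁻⁶ / 0.957 = 1.370×10⁻⁶ einstein.
Absorbed by unknown: 0.942 × 1.370×10⁻⁶ = 1.291×10⁻⁶ mol.
Φ(unknown) = 7.52×10⁻⁷ / 1.291×10⁻⁶ = 0.58.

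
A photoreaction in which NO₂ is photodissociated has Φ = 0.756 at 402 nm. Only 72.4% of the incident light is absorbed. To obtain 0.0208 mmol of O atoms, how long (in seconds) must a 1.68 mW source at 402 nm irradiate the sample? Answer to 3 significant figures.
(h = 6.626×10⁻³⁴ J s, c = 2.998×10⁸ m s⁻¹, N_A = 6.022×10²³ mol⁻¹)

Product: 0.0208 mmol = 2.08×10⁻⁵ mol.
Photons that must be absorbed: 2.08×10⁻⁵ / 0.756 = 2.751×10⁻⁵ mol.
Incident photons needed: 2.751×10⁻⁵ / 0.724 = 3.800×10⁻⁵ mol.
Photon energy: hc/λ = 4.941×10⁻¹⁹ J; per mole, 2.975×10⁵ J mol⁻¹.
Energy required: 3.800×10⁻⁵ × 2.975×10⁵ = 11.31 J.
Time: 11.31 J / 0.00168 W = 6730 s.

t ≈ 6730 s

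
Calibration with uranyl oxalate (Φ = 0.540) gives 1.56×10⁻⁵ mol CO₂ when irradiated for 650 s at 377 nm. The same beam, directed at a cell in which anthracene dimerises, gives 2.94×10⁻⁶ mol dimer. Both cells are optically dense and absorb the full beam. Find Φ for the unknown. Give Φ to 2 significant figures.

Photons absorbed by the actinometer: 1.56×10⁻⁵ / 0.540 = 2.889×10⁻⁵ mol.
Φ(unknown) = 2.94×10⁻⁶ / 2.889×10⁻⁵ = 0.10.

Φ = 0.10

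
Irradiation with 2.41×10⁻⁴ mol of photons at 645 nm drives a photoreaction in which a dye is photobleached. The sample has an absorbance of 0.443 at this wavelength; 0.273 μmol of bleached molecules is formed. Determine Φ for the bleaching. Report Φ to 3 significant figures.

Φ = 0.00177

Product: 0.273 μmol = 2.73×10⁻⁷ mol.
Fraction absorbed: 1 − 10^(−0.443) = 0.6394.
Photons absorbed: 0.6394 × 2.41×10⁻⁴ = 1.541×10⁻⁴ mol.
Φ = 2.73×10⁻⁷ mol / 1.541×10⁻⁴ mol photons = 0.00177.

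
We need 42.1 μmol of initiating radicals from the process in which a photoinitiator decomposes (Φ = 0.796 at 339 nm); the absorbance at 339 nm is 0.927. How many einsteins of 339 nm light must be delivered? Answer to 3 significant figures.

6.00e-5 einstein

Product: 42.1 μmol = 4.21e-5 mol.
Photons that must be absorbed: 4.21e-5 / 0.796 = 5.289e-5 mol.
Fraction absorbed: 1 − 10^(−0.927) = 0.8817.
Incident photons needed: 5.289e-5 / 0.8817 = 5.999e-5 mol.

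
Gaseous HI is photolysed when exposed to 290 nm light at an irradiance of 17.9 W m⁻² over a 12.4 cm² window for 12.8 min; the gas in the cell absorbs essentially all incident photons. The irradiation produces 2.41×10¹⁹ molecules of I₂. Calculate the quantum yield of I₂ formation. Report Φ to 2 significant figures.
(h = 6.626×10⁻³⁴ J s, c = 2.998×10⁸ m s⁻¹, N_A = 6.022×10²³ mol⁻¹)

Product: 2.41×10¹⁹ / 6.022×10²³ = 4.002×10⁻⁵ mol.
Photon energy at 290 nm: hc/λ = (6.626×10⁻³⁴)(2.998×10⁸)/(290×10⁻⁹) = 6.850×10⁻¹⁹ J.
Energy delivered: (17.9 W m⁻²)(12.4×10⁻⁴ m²)(768 s) = 17.05 J.
Photons incident: 17.05 / 6.850×10⁻¹⁹ = 2.489×10¹⁹, i.e. 2.489×10¹⁹/6.022×10²³ = 4.133×10⁻⁵ mol.
Φ = 4.002×10⁻⁵ mol / 4.133×10⁻⁵ mol photons = 0.97.

Φ = 0.97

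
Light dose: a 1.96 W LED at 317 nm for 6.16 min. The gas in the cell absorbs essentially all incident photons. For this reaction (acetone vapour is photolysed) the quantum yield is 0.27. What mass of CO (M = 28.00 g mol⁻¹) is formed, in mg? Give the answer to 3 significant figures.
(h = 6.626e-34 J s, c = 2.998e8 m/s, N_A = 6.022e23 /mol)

Photon energy at 317 nm: hc/λ = (6.626e-34)(2.998e8)/(317e-9) = 6.266e-19 J.
Energy delivered: (1.96 W)(369.6 s) = 724.4 J.
Photons incident: 724.4 / 6.266e-19 = 1.156e21, i.e. 1.156e21/6.022e23 = 0.001920 mol.
Product: Φ × n_abs = 0.27 × 0.001920 = 5.184e-4 mol.
Mass: 5.184e-4 × 28.00 = 0.01452 g = 14.5 mg.

14.5 mg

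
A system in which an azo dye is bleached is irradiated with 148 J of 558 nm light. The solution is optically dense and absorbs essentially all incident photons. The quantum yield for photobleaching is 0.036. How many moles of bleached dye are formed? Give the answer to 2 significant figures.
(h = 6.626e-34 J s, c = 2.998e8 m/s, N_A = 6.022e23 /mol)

2.5e-5 mol

Photon energy at 558 nm: hc/λ = (6.626e-34)(2.998e8)/(558e-9) = 3.560e-19 J.
Photons incident: 148 / 3.560e-19 = 4.157e20, i.e. 4.157e20/6.022e23 = 6.903e-4 mol.
Product: Φ × n_abs = 0.036 × 6.903e-4 = 2.485e-5 mol.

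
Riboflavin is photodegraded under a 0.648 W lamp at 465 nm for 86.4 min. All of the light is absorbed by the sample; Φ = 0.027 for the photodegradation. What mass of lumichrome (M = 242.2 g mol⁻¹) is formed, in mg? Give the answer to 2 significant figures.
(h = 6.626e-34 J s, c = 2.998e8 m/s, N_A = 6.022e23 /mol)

Photon energy at 465 nm: hc/λ = (6.626e-34)(2.998e8)/(465e-9) = 4.272e-19 J.
Energy delivered: (0.648 W)(5184 s) = 3359 J.
Photons incident: 3359 / 4.272e-19 = 7.863e21, i.e. 7.863e21/6.022e23 = 0.01306 mol.
Product: Φ × n_abs = 0.027 × 0.01306 = 3.526e-4 mol.
Mass: 3.526e-4 × 242.2 = 0.08540 g = 85 mg.

85 mg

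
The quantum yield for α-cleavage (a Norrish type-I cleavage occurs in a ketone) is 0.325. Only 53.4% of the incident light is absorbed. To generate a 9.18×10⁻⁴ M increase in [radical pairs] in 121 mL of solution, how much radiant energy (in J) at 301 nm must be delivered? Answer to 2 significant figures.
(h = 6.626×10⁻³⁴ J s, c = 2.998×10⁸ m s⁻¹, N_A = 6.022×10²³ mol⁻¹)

250 J

Product: (9.18×10⁻⁴ M)(0.121 L) = 1.111×10⁻⁴ mol.
Photons that must be absorbed: 1.111×10⁻⁴ / 0.325 = 3.418×10⁻⁴ mol.
Incident photons needed: 3.418×10⁻⁴ / 0.534 = 6.401×10⁻⁴ mol.
Photon energy: hc/λ = 6.600×10⁻¹⁹ J; per mole, 3.975×10⁵ J mol⁻¹.
Energy required: 6.401×10⁻⁴ × 3.975×10⁵ = 250 J.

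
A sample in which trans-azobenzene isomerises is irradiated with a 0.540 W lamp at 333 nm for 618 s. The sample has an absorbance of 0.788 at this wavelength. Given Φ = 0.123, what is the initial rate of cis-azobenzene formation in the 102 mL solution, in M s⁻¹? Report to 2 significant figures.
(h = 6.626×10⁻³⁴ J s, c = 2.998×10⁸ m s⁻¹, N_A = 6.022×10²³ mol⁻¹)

Photon energy at 333 nm: hc/λ = (6.626×10⁻³⁴)(2.998×10⁸)/(333×10⁻⁹) = 5.965×10⁻¹⁹ J.
Energy delivered: (0.540 W)(618 s) = 333.7 J.
Photons incident: 333.7 / 5.965×10⁻¹⁹ = 5.594×10²⁰, i.e. 5.594×10²⁰/6.022×10²³ = 9.289×10⁻⁴ mol.
Fraction absorbed: 1 − 10^(−0.788) = 0.8371.
Photons absorbed: 0.8371 × 9.289×10⁻⁴ = 7.776×10⁻⁴ mol.
Product formed: 0.123 × 7.776×10⁻⁴ = 9.564×10⁻⁵ mol.
Rate: 9.564×10⁻⁵ mol / (618 s × 0.102 L) = 1.5×10⁻⁶ M s⁻¹.

1.5×10⁻⁶ M s⁻¹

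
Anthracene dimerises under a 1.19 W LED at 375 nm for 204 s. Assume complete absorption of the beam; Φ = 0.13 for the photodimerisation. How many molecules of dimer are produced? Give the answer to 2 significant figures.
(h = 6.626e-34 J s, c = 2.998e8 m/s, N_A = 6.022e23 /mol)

6.0e19 molecules

Photon energy at 375 nm: hc/λ = (6.626e-34)(2.998e8)/(375e-9) = 5.297e-19 J.
Energy delivered: (1.19 W)(204 s) = 242.8 J.
Photons incident: 242.8 / 5.297e-19 = 4.584e20, i.e. 4.584e20/6.022e23 = 7.612e-4 mol.
Product: Φ × n_abs = 0.13 × 7.612e-4 = 9.896e-5 mol.
As a count: 9.896e-5 × 6.022e23 = 6.0e19.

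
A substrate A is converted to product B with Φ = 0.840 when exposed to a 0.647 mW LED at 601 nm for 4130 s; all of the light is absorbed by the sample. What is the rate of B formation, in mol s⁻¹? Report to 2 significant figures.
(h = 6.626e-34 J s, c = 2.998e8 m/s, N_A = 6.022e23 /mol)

2.7e-9 mol s⁻¹

Photon energy at 601 nm: hc/λ = (6.626e-34)(2.998e8)/(601e-9) = 3.305e-19 J.
Energy delivered: (0.647 mW)(4130 s) = 2.672 J.
Photons incident: 2.672 / 3.305e-19 = 8.085e18, i.e. 8.085e18/6.022e23 = 1.343e-5 mol.
Product formed: 0.840 × 1.343e-5 = 1.128e-5 mol.
Rate: 1.128e-5 / 4130 s = 2.7e-9 mol s⁻¹.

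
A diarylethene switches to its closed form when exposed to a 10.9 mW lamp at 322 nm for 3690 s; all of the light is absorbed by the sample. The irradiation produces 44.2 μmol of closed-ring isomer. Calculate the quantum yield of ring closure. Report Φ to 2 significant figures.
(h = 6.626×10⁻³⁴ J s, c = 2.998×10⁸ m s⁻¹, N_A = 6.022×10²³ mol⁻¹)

Φ = 0.41

Product: 44.2 μmol = 4.42×10⁻⁵ mol.
Photon energy at 322 nm: hc/λ = (6.626×10⁻³⁴)(2.998×10⁸)/(322×10⁻⁹) = 6.169×10⁻¹⁹ J.
Energy delivered: (10.9 mW)(3690 s) = 40.22 J.
Photons incident: 40.22 / 6.169×10⁻¹⁹ = 6.520×10¹⁹, i.e. 6.520×10¹⁹/6.022×10²³ = 1.083×10⁻⁴ mol.
Φ = 4.42×10⁻⁵ mol / 1.083×10⁻⁴ mol photons = 0.41.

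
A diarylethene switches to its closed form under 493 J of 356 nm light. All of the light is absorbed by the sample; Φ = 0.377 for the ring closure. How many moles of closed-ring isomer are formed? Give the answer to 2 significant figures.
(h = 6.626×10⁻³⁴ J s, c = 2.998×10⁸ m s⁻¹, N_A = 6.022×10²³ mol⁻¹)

Photon energy at 356 nm: hc/λ = (6.626×10⁻³⁴)(2.998×10⁸)/(356×10⁻⁹) = 5.580×10⁻¹⁹ J.
Photons incident: 493 / 5.580×10⁻¹⁹ = 8.835×10²⁰, i.e. 8.835×10²⁰/6.022×10²³ = 0.001467 mol.
Product: Φ × n_abs = 0.377 × 0.001467 = 5.531×10⁻⁴ mol.

5.5×10⁻⁴ mol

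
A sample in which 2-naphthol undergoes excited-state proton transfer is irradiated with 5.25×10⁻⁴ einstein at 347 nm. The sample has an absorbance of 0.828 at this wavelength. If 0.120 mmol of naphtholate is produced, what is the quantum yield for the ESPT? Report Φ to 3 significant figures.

Product: 0.120 mmol = 1.20×10⁻⁴ mol.
Fraction absorbed: 1 − 10^(−0.828) = 0.8514.
Photons absorbed: 0.8514 × 5.25×10⁻⁴ = 4.470×10⁻⁴ mol.
Φ = 1.20×10⁻⁴ mol / 4.470×10⁻⁴ mol photons = 0.268.

Φ = 0.268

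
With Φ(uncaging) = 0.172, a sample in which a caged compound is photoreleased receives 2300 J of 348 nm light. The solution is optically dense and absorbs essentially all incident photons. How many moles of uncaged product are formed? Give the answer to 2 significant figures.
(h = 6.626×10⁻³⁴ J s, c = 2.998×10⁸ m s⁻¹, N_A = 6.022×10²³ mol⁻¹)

0.0012 mol

Photon energy at 348 nm: hc/λ = (6.626×10⁻³⁴)(2.998×10⁸)/(348×10⁻⁹) = 5.708×10⁻¹⁹ J.
Photons incident: 2300 / 5.708×10⁻¹⁹ = 4.029×10²¹, i.e. 4.029×10²¹/6.022×10²³ = 0.006690 mol.
Product: Φ × n_abs = 0.172 × 0.006690 = 0.001151 mol.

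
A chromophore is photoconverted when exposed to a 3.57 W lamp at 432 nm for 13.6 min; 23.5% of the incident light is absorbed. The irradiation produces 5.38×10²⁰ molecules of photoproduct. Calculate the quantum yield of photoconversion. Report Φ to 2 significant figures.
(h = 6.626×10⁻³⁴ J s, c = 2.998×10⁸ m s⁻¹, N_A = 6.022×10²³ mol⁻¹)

Product: 5.38×10²⁰ / 6.022×10²³ = 8.934×10⁻⁴ mol.
Photon energy at 432 nm: hc/λ = (6.626×10⁻³⁴)(2.998×10⁸)/(432×10⁻⁹) = 4.598×10⁻¹⁹ J.
Energy delivered: (3.57 W)(816 s) = 2913 J.
Photons incident: 2913 / 4.598×10⁻¹⁹ = 6.335×10²¹, i.e. 6.335×10²¹/6.022×10²³ = 0.01052 mol.
Photons absorbed: 0.235 × 0.01052 = 0.002472 mol.
Φ = 8.934×10⁻⁴ mol / 0.002472 mol photons = 0.36.

Φ = 0.36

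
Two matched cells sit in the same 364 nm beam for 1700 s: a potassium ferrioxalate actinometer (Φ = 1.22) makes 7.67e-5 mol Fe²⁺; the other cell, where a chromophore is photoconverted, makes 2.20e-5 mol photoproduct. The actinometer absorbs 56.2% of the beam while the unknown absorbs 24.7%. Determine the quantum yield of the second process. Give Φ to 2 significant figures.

Φ = 0.80

Photons absorbed by the actinometer: 7.67e-5 / 1.22 = 6.287e-5 mol.
Incident flux: 6.287e-5 / 0.562 = 1.119e-4 einstein.
Absorbed by unknown: 0.247 × 1.119e-4 = 2.764e-5 mol.
Φ(unknown) = 2.20e-5 / 2.764e-5 = 0.80.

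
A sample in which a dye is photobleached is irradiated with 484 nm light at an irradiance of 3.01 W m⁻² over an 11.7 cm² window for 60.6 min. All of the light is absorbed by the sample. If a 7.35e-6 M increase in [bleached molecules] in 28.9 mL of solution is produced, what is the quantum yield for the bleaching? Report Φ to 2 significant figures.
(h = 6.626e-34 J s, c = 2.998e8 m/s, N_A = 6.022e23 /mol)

Φ = 0.0041

Product: (7.35e-6 M)(0.0289 L) = 2.124e-7 mol.
Photon energy at 484 nm: hc/λ = (6.626e-34)(2.998e8)/(484e-9) = 4.104e-19 J.
Energy delivered: (3.01 W m⁻²)(11.7e-4 m²)(3636 s) = 12.80 J.
Photons incident: 12.80 / 4.104e-19 = 3.119e19, i.e. 3.119e19/6.022e23 = 5.179e-5 mol.
Φ = 2.124e-7 mol / 5.179e-5 mol photons = 0.0041.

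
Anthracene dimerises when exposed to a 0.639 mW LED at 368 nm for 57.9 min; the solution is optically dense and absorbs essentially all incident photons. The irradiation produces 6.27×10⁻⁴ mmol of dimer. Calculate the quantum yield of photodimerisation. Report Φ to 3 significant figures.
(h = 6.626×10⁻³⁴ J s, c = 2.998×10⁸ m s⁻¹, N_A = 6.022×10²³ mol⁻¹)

Product: 6.27×10⁻⁴ mmol = 6.27×10⁻⁷ mol.
Photon energy at 368 nm: hc/λ = (6.626×10⁻³⁴)(2.998×10⁸)/(368×10⁻⁹) = 5.398×10⁻¹⁹ J.
Energy delivered: (0.639 mW)(3474 s) = 2.220 J.
Photons incident: 2.220 / 5.398×10⁻¹⁹ = 4.113×10¹⁸, i.e. 4.113×10¹⁸/6.022×10²³ = 6.830×10⁻⁶ mol.
Φ = 6.27×10⁻⁷ mol / 6.830×10⁻⁶ mol photons = 0.0918.

Φ = 0.0918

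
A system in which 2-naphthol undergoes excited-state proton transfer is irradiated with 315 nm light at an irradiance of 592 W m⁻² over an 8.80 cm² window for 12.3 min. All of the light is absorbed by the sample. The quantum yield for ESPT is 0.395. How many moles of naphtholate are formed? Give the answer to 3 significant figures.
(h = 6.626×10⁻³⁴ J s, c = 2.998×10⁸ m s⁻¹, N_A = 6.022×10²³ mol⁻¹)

Photon energy at 315 nm: hc/λ = (6.626×10⁻³⁴)(2.998×10⁸)/(315×10⁻⁹) = 6.306×10⁻¹⁹ J.
Energy delivered: (592 W m⁻²)(8.80×10⁻⁴ m²)(738 s) = 384.5 J.
Photons incident: 384.5 / 6.306×10⁻¹⁹ = 6.097×10²⁰, i.e. 6.097×10²⁰/6.022×10²³ = 0.001012 mol.
Product: Φ × n_abs = 0.395 × 0.001012 = 3.997×10⁻⁴ mol.

4.00×10⁻⁴ mol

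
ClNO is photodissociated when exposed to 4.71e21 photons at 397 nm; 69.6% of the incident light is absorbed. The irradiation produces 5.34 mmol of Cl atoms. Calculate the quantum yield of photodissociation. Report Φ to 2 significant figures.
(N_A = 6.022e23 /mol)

Product: 5.34 mmol = 0.00534 mol.
Moles of photons: 4.71e21 / 6.022e23 = 0.007821 mol.
Photons absorbed: 0.696 × 0.007821 = 0.005443 mol.
Φ = 0.00534 mol / 0.005443 mol photons = 0.98.

Φ = 0.98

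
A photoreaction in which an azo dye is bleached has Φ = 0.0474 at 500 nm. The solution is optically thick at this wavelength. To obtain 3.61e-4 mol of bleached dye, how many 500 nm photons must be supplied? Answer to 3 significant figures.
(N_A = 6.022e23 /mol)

4.59e21 photons

Photons that must be absorbed: 3.61e-4 / 0.0474 = 0.007616 mol.
Photon count: 0.007616 × 6.022e23 = 4.59e21.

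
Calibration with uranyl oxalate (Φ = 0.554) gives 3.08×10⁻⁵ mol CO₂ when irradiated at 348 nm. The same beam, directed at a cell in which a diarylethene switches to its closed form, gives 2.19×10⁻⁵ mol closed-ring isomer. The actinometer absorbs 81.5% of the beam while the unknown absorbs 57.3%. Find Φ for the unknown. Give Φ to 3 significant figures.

Photons absorbed by the actinometer: 3.08×10⁻⁵ / 0.554 = 5.560×10⁻⁵ mol.
Incident flux: 5.560×10⁻⁵ / 0.815 = 6.822×10⁻⁵ einstein.
Absorbed by unknown: 0.573 × 6.822×10⁻⁵ = 3.909×10⁻⁵ mol.
Φ(unknown) = 2.19×10⁻⁵ / 3.909×10⁻⁵ = 0.560.

Φ = 0.560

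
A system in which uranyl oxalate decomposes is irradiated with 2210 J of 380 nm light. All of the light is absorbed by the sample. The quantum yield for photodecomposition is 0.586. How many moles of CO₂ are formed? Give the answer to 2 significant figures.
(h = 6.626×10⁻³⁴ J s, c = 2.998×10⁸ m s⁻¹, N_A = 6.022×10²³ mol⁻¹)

0.0041 mol

Photon energy at 380 nm: hc/λ = (6.626×10⁻³⁴)(2.998×10⁸)/(380×10⁻⁹) = 5.228×10⁻¹⁹ J.
Photons incident: 2210 / 5.228×10⁻¹⁹ = 4.227×10²¹, i.e. 4.227×10²¹/6.022×10²³ = 0.007019 mol.
Product: Φ × n_abs = 0.586 × 0.007019 = 0.004113 mol.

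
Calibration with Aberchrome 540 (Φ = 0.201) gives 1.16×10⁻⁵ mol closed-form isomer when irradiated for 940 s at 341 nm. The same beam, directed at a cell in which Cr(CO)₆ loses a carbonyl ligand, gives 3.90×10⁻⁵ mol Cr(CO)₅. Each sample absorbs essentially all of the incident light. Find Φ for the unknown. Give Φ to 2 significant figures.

Photons absorbed by the actinometer: 1.16×10⁻⁵ / 0.201 = 5.771×10⁻⁵ mol.
Φ(unknown) = 3.90×10⁻⁵ / 5.771×10⁻⁵ = 0.68.

Φ = 0.68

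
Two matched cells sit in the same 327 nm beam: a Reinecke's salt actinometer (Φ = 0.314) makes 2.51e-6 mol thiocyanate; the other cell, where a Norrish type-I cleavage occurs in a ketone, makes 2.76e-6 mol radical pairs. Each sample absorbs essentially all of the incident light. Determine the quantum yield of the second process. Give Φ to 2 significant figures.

Photons absorbed by the actinometer: 2.51e-6 / 0.314 = 7.994e-6 mol.
Φ(unknown) = 2.76e-6 / 7.994e-6 = 0.35.

Φ = 0.35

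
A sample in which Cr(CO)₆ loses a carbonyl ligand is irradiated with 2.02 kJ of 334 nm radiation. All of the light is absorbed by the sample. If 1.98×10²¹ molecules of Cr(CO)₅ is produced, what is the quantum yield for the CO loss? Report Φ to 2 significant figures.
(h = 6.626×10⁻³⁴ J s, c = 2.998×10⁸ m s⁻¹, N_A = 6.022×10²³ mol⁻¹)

Product: 1.98×10²¹ / 6.022×10²³ = 0.003288 mol.
Photon energy at 334 nm: hc/λ = (6.626×10⁻³⁴)(2.998×10⁸)/(334×10⁻⁹) = 5.948×10⁻¹⁹ J.
Incident energy: 2.02 kJ = 2020 J.
Photons incident: 2020 / 5.948×10⁻¹⁹ = 3.396×10²¹, i.e. 3.396×10²¹/6.022×10²³ = 0.005639 mol.
Φ = 0.003288 mol / 0.005639 mol photons = 0.58.

Φ = 0.58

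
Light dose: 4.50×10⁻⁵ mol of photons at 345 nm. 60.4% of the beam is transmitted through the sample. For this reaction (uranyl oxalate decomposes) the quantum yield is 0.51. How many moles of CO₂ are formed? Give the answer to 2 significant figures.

Fraction absorbed: 1 − 60.4/100 = 0.3960.
Photons absorbed: 0.3960 × 4.50×10⁻⁵ = 1.782×10⁻⁵ mol.
Product: Φ × n_abs = 0.51 × 1.782×10⁻⁵ = 9.088×10⁻⁶ mol.

9.1×10⁻⁶ mol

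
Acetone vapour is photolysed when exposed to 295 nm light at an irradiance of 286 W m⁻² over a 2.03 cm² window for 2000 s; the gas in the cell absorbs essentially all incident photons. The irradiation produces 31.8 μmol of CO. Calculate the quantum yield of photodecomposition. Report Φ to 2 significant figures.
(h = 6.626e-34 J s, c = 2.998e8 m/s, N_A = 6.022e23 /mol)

Φ = 0.11

Product: 31.8 μmol = 3.18e-5 mol.
Photon energy at 295 nm: hc/λ = (6.626e-34)(2.998e8)/(295e-9) = 6.734e-19 J.
Energy delivered: (286 W m⁻²)(2.03e-4 m²)(2000 s) = 116.1 J.
Photons incident: 116.1 / 6.734e-19 = 1.724e20, i.e. 1.724e20/6.022e23 = 2.863e-4 mol.
Φ = 3.18e-5 mol / 2.863e-4 mol photons = 0.11.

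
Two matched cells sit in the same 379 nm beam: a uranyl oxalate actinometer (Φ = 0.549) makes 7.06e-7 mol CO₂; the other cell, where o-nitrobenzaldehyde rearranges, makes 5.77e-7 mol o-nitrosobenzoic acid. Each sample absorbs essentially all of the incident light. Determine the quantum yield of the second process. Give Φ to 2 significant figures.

Φ = 0.45

Photons absorbed by the actinometer: 7.06e-7 / 0.549 = 1.286e-6 mol.
Φ(unknown) = 5.77e-7 / 1.286e-6 = 0.45.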